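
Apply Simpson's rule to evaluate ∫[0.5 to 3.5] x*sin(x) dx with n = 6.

f(x) = x*sin(x)
a = 0.5, b = 3.5, n = 6
h = (b - a)/n = 0.500000

Simpson's rule: (h/3)[f(x₀) + 4f(x₁) + 2f(x₂) + ... + f(xₙ)]

x_0 = 0.5000, f(x_0) = 0.239713, coefficient = 1
x_1 = 1.0000, f(x_1) = 0.841471, coefficient = 4
x_2 = 1.5000, f(x_2) = 1.496242, coefficient = 2
x_3 = 2.0000, f(x_3) = 1.818595, coefficient = 4
x_4 = 2.5000, f(x_4) = 1.496180, coefficient = 2
x_5 = 3.0000, f(x_5) = 0.423360, coefficient = 4
x_6 = 3.5000, f(x_6) = -1.227741, coefficient = 1

I ≈ (0.500000/3) × 17.330521 = 2.888420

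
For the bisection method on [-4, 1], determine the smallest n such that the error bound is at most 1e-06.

We need (b-a)/2^n ≤ 1e-06
(1 - (-4))/2^n ≤ 1e-06
5/2^n ≤ 1e-06
2^n ≥ 5000000
n ≥ log₂(5000000) = 22.25
n ≥ 23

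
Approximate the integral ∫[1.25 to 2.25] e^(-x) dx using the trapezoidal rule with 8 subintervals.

f(x) = e^(-x)
a = 1.25, b = 2.25, n = 8
h = (b - a)/n = 0.125000

Trapezoidal rule: (h/2)[f(x₀) + 2f(x₁) + 2f(x₂) + ... + f(xₙ)]

x_0 = 1.2500, f(x_0) = 0.286505, coefficient = 1
x_1 = 1.3750, f(x_1) = 0.252840, coefficient = 2
x_2 = 1.5000, f(x_2) = 0.223130, coefficient = 2
x_3 = 1.6250, f(x_3) = 0.196912, coefficient = 2
x_4 = 1.7500, f(x_4) = 0.173774, coefficient = 2
x_5 = 1.8750, f(x_5) = 0.153355, coefficient = 2
x_6 = 2.0000, f(x_6) = 0.135335, coefficient = 2
x_7 = 2.1250, f(x_7) = 0.119433, coefficient = 2
x_8 = 2.2500, f(x_8) = 0.105399, coefficient = 1

I ≈ (0.125000/2) × 2.901461 = 0.181341
Exact value: 0.181106
Error: 0.000236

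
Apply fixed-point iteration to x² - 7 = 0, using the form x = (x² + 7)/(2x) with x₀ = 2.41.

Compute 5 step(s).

Equation: x² - 7 = 0
Fixed-point form: x = (x² + 7)/(2x)
x₀ = 2.41

x_1 = g(2.410000) = 2.657282
x_2 = g(2.657282) = 2.645776
x_3 = g(2.645776) = 2.645751
x_4 = g(2.645751) = 2.645751
x_5 = g(2.645751) = 2.645751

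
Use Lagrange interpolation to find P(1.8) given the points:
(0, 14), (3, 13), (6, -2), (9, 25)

Lagrange interpolation formula:
P(x) = Σ yᵢ × Lᵢ(x)
where Lᵢ(x) = Π_{j≠i} (x - xⱼ)/(xᵢ - xⱼ)

L_0(1.8) = (1.8 - 3)/(0 - 3) × (1.8 - 6)/(0 - 6) × (1.8 - 9)/(0 - 9) = 0.224000
L_1(1.8) = (1.8 - 0)/(3 - 0) × (1.8 - 6)/(3 - 6) × (1.8 - 9)/(3 - 9) = 1.008000
L_2(1.8) = (1.8 - 0)/(6 - 0) × (1.8 - 3)/(6 - 3) × (1.8 - 9)/(6 - 9) = -0.288000
L_3(1.8) = (1.8 - 0)/(9 - 0) × (1.8 - 3)/(9 - 3) × (1.8 - 6)/(9 - 6) = 0.056000

P(1.8) = 14×L_0(1.8) + 13×L_1(1.8) + (-2)×L_2(1.8) + 25×L_3(1.8)
P(1.8) = 18.216000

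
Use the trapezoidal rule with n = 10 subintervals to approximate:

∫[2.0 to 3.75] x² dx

f(x) = x²
a = 2.0, b = 3.75, n = 10
h = (b - a)/n = 0.175000

Trapezoidal rule: (h/2)[f(x₀) + 2f(x₁) + 2f(x₂) + ... + f(xₙ)]

x_0 = 2.0000, f(x_0) = 4.000000, coefficient = 1
x_1 = 2.1750, f(x_1) = 4.730625, coefficient = 2
x_2 = 2.3500, f(x_2) = 5.522500, coefficient = 2
x_3 = 2.5250, f(x_3) = 6.375625, coefficient = 2
x_4 = 2.7000, f(x_4) = 7.290000, coefficient = 2
x_5 = 2.8750, f(x_5) = 8.265625, coefficient = 2
x_6 = 3.0500, f(x_6) = 9.302500, coefficient = 2
x_7 = 3.2250, f(x_7) = 10.400625, coefficient = 2
x_8 = 3.4000, f(x_8) = 11.560000, coefficient = 2
x_9 = 3.5750, f(x_9) = 12.780625, coefficient = 2
x_10 = 3.7500, f(x_10) = 14.062500, coefficient = 1

I ≈ (0.175000/2) × 170.518750 = 14.920391
Exact value: 14.911458
Error: 0.008932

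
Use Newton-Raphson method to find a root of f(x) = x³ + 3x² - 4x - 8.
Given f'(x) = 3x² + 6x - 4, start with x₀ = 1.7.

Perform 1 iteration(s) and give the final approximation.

f(x) = x³ + 3x² - 4x - 8
f'(x) = 3x² + 6x - 4
x₀ = 1.7

Newton-Raphson formula: x_{n+1} = x_n - f(x_n)/f'(x_n)

Iteration 1:
  f(1.700000) = -1.217000
  f'(1.700000) = 14.870000
  x_1 = 1.700000 - (-1.217000)/14.870000 = 1.781843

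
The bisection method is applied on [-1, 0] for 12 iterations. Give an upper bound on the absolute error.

Bisection error bound: |error| ≤ (b-a)/2^n
|error| ≤ (0 - (-1))/2^12 = 1/2^12
|error| ≤ 0.0002441406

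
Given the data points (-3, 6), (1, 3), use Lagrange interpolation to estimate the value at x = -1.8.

Lagrange interpolation formula:
P(x) = Σ yᵢ × Lᵢ(x)
where Lᵢ(x) = Π_{j≠i} (x - xⱼ)/(xᵢ - xⱼ)

L_0(-1.8) = (-1.8 - 1)/(-3 - 1) = 0.700000
L_1(-1.8) = (-1.8 - (-3))/(1 - (-3)) = 0.300000

P(-1.8) = 6×L_0(-1.8) + 3×L_1(-1.8)
P(-1.8) = 5.100000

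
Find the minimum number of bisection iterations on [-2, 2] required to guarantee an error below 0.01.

We need (b-a)/2^n ≤ 0.01
(2 - (-2))/2^n ≤ 0.01
4/2^n ≤ 0.01
2^n ≥ 400
n ≥ log₂(400) = 8.64
n ≥ 9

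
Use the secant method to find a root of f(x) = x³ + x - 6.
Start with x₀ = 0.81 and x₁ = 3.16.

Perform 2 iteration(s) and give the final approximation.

f(x) = x³ + x - 6
x₀ = 0.81, x₁ = 3.16

Secant formula: x_{n+1} = x_n - f(x_n)(x_n - x_{n-1})/(f(x_n) - f(x_{n-1}))

Iteration 1:
  f(0.810000) = -4.658559
  f(3.160000) = 28.714496
  x_2 = 3.160000 - 28.714496×(3.160000 - 0.810000)/(28.714496 - (-4.658559))
       = 1.138038
Iteration 2:
  f(3.160000) = 28.714496
  f(1.138038) = -3.388057
  x_3 = 1.138038 - (-3.388057)×(1.138038 - 3.160000)/(-3.388057 - 28.714496)
       = 1.351432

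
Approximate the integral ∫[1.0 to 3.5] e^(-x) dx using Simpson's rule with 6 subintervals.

f(x) = e^(-x)
a = 1.0, b = 3.5, n = 6
h = (b - a)/n = 0.416667

Simpson's rule: (h/3)[f(x₀) + 4f(x₁) + 2f(x₂) + ... + f(xₙ)]

x_0 = 1.0000, f(x_0) = 0.367879, coefficient = 1
x_1 = 1.4167, f(x_1) = 0.242521, coefficient = 4
x_2 = 1.8333, f(x_2) = 0.159880, coefficient = 2
x_3 = 2.2500, f(x_3) = 0.105399, coefficient = 4
x_4 = 2.6667, f(x_4) = 0.069483, coefficient = 2
x_5 = 3.0833, f(x_5) = 0.045806, coefficient = 4
x_6 = 3.5000, f(x_6) = 0.030197, coefficient = 1

I ≈ (0.416667/3) × 2.431710 = 0.337737
Exact value: 0.337682
Error: 0.000055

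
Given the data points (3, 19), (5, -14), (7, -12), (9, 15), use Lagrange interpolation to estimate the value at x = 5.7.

Lagrange interpolation formula:
P(x) = Σ yᵢ × Lᵢ(x)
where Lᵢ(x) = Π_{j≠i} (x - xⱼ)/(xᵢ - xⱼ)

L_0(5.7) = (5.7 - 5)/(3 - 5) × (5.7 - 7)/(3 - 7) × (5.7 - 9)/(3 - 9) = -0.062563
L_1(5.7) = (5.7 - 3)/(5 - 3) × (5.7 - 7)/(5 - 7) × (5.7 - 9)/(5 - 9) = 0.723937
L_2(5.7) = (5.7 - 3)/(7 - 3) × (5.7 - 5)/(7 - 5) × (5.7 - 9)/(7 - 9) = 0.389813
L_3(5.7) = (5.7 - 3)/(9 - 3) × (5.7 - 5)/(9 - 5) × (5.7 - 7)/(9 - 7) = -0.051188

P(5.7) = 19×L_0(5.7) + (-14)×L_1(5.7) + (-12)×L_2(5.7) + 15×L_3(5.7)
P(5.7) = -16.769375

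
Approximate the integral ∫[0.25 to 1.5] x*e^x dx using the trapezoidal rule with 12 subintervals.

f(x) = x*e^x
a = 0.25, b = 1.5, n = 12
h = (b - a)/n = 0.104167

Trapezoidal rule: (h/2)[f(x₀) + 2f(x₁) + 2f(x₂) + ... + f(xₙ)]

x_0 = 0.2500, f(x_0) = 0.321006, coefficient = 1
x_1 = 0.3542, f(x_1) = 0.504685, coefficient = 2
x_2 = 0.4583, f(x_2) = 0.724825, coefficient = 2
x_3 = 0.5625, f(x_3) = 0.987218, coefficient = 2
x_4 = 0.6667, f(x_4) = 1.298489, coefficient = 2
x_5 = 0.7708, f(x_5) = 1.666208, coefficient = 2
x_6 = 0.8750, f(x_6) = 2.099016, coefficient = 2
x_7 = 0.9792, f(x_7) = 2.606774, coefficient = 2
x_8 = 1.0833, f(x_8) = 3.200721, coefficient = 2
x_9 = 1.1875, f(x_9) = 3.893663, coefficient = 2
x_10 = 1.2917, f(x_10) = 4.700176, coefficient = 2
x_11 = 1.3958, f(x_11) = 5.636847, coefficient = 2
x_12 = 1.5000, f(x_12) = 6.722534, coefficient = 1

I ≈ (0.104167/2) × 61.680783 = 3.212541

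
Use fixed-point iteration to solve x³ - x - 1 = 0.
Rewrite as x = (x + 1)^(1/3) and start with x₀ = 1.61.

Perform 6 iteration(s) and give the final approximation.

Equation: x³ - x - 1 = 0
Fixed-point form: x = (x + 1)^(1/3)
x₀ = 1.61

x_1 = g(1.610000) = 1.376830
x_2 = g(1.376830) = 1.334543
x_3 = g(1.334543) = 1.326582
x_4 = g(1.326582) = 1.325072
x_5 = g(1.325072) = 1.324785
x_6 = g(1.324785) = 1.324731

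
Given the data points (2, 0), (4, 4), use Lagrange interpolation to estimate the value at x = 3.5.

Lagrange interpolation formula:
P(x) = Σ yᵢ × Lᵢ(x)
where Lᵢ(x) = Π_{j≠i} (x - xⱼ)/(xᵢ - xⱼ)

L_0(3.5) = (3.5 - 4)/(2 - 4) = 0.250000
L_1(3.5) = (3.5 - 2)/(4 - 2) = 0.750000

P(3.5) = 0×L_0(3.5) + 4×L_1(3.5)
P(3.5) = 3.000000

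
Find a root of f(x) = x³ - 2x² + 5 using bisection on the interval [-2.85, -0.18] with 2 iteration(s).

f(x) = x³ - 2x² + 5
Initial interval: [-2.85, -0.18]

Iteration 1:
  c_1 = (-2.850000 + (-0.180000))/2 = -1.515000
  f(c_1) = f(-1.515000) = -3.067716
  f(a) × f(c) ≥ 0, new interval: [-1.515000, -0.180000]
Iteration 2:
  c_2 = (-1.515000 + (-0.180000))/2 = -0.847500
  f(c_2) = f(-0.847500) = 2.954765
  f(a) × f(c) < 0, new interval: [-1.515000, -0.847500]

After 2 iteration(s), the approximation is c_2 = -0.847500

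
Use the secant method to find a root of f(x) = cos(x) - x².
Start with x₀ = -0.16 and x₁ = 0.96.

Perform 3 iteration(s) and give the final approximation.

f(x) = cos(x) - x²
x₀ = -0.16, x₁ = 0.96

Secant formula: x_{n+1} = x_n - f(x_n)(x_n - x_{n-1})/(f(x_n) - f(x_{n-1}))

Iteration 1:
  f(-0.160000) = 0.961627
  f(0.960000) = -0.348080
  x_2 = 0.960000 - (-0.348080)×(0.960000 - (-0.160000))/(-0.348080 - 0.961627)
       = 0.662338
Iteration 2:
  f(0.960000) = -0.348080
  f(0.662338) = 0.349864
  x_3 = 0.662338 - 0.349864×(0.662338 - 0.960000)/(0.349864 - (-0.348080))
       = 0.811550
Iteration 3:
  f(0.662338) = 0.349864
  f(0.811550) = 0.029762
  x_4 = 0.811550 - 0.029762×(0.811550 - 0.662338)/(0.029762 - 0.349864)
       = 0.825423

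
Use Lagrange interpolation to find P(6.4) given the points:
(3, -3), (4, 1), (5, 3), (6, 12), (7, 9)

Lagrange interpolation formula:
P(x) = Σ yᵢ × Lᵢ(x)
where Lᵢ(x) = Π_{j≠i} (x - xⱼ)/(xᵢ - xⱼ)

L_0(6.4) = (6.4 - 4)/(3 - 4) × (6.4 - 5)/(3 - 5) × (6.4 - 6)/(3 - 6) × (6.4 - 7)/(3 - 7) = -0.033600
L_1(6.4) = (6.4 - 3)/(4 - 3) × (6.4 - 5)/(4 - 5) × (6.4 - 6)/(4 - 6) × (6.4 - 7)/(4 - 7) = 0.190400
L_2(6.4) = (6.4 - 3)/(5 - 3) × (6.4 - 4)/(5 - 4) × (6.4 - 6)/(5 - 6) × (6.4 - 7)/(5 - 7) = -0.489600
L_3(6.4) = (6.4 - 3)/(6 - 3) × (6.4 - 4)/(6 - 4) × (6.4 - 5)/(6 - 5) × (6.4 - 7)/(6 - 7) = 1.142400
L_4(6.4) = (6.4 - 3)/(7 - 3) × (6.4 - 4)/(7 - 4) × (6.4 - 5)/(7 - 5) × (6.4 - 6)/(7 - 6) = 0.190400

P(6.4) = (-3)×L_0(6.4) + 1×L_1(6.4) + 3×L_2(6.4) + 12×L_3(6.4) + 9×L_4(6.4)
P(6.4) = 14.244800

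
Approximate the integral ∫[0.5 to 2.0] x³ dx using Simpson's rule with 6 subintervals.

f(x) = x³
a = 0.5, b = 2.0, n = 6
h = (b - a)/n = 0.250000

Simpson's rule: (h/3)[f(x₀) + 4f(x₁) + 2f(x₂) + ... + f(xₙ)]

x_0 = 0.5000, f(x_0) = 0.125000, coefficient = 1
x_1 = 0.7500, f(x_1) = 0.421875, coefficient = 4
x_2 = 1.0000, f(x_2) = 1.000000, coefficient = 2
x_3 = 1.2500, f(x_3) = 1.953125, coefficient = 4
x_4 = 1.5000, f(x_4) = 3.375000, coefficient = 2
x_5 = 1.7500, f(x_5) = 5.359375, coefficient = 4
x_6 = 2.0000, f(x_6) = 8.000000, coefficient = 1

I ≈ (0.250000/3) × 47.812500 = 3.984375
Exact value: 3.984375
Error: 0.000000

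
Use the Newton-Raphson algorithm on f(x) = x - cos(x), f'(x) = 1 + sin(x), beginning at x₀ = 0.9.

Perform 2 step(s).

f(x) = x - cos(x)
f'(x) = 1 + sin(x)
x₀ = 0.9

Newton-Raphson formula: x_{n+1} = x_n - f(x_n)/f'(x_n)

Iteration 1:
  f(0.900000) = 0.278390
  f'(0.900000) = 1.783327
  x_1 = 0.900000 - 0.278390/1.783327 = 0.743893
Iteration 2:
  f(0.743893) = 0.008055
  f'(0.743893) = 1.677158
  x_2 = 0.743893 - 0.008055/1.677158 = 0.739090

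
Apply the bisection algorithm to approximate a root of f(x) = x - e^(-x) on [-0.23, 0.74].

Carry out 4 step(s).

f(x) = x - e^(-x)
Initial interval: [-0.23, 0.74]

Iteration 1:
  c_1 = (-0.230000 + 0.740000)/2 = 0.255000
  f(c_1) = f(0.255000) = -0.519916
  f(a) × f(c) ≥ 0, new interval: [0.255000, 0.740000]
Iteration 2:
  c_2 = (0.255000 + 0.740000)/2 = 0.497500
  f(c_2) = f(0.497500) = -0.110549
  f(a) × f(c) ≥ 0, new interval: [0.497500, 0.740000]
Iteration 3:
  c_3 = (0.497500 + 0.740000)/2 = 0.618750
  f(c_3) = f(0.618750) = 0.080133
  f(a) × f(c) < 0, new interval: [0.497500, 0.618750]
Iteration 4:
  c_4 = (0.497500 + 0.618750)/2 = 0.558125
  f(c_4) = f(0.558125) = -0.014156
  f(a) × f(c) ≥ 0, new interval: [0.558125, 0.618750]

After 4 iteration(s), the approximation is c_4 = 0.558125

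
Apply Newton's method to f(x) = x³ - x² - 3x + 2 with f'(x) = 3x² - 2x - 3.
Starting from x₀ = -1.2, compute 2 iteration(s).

f(x) = x³ - x² - 3x + 2
f'(x) = 3x² - 2x - 3
x₀ = -1.2

Newton-Raphson formula: x_{n+1} = x_n - f(x_n)/f'(x_n)

Iteration 1:
  f(-1.200000) = 2.432000
  f'(-1.200000) = 3.720000
  x_1 = -1.200000 - 2.432000/3.720000 = -1.853763
Iteration 2:
  f(-1.853763) = -2.245493
  f'(-1.853763) = 11.016844
  x_2 = -1.853763 - (-2.245493)/11.016844 = -1.649940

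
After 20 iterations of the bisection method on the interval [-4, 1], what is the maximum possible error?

Bisection error bound: |error| ≤ (b-a)/2^n
|error| ≤ (1 - (-4))/2^20 = 5/2^20
|error| ≤ 0.0000047684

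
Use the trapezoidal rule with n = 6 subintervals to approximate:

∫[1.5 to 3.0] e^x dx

f(x) = e^x
a = 1.5, b = 3.0, n = 6
h = (b - a)/n = 0.250000

Trapezoidal rule: (h/2)[f(x₀) + 2f(x₁) + 2f(x₂) + ... + f(xₙ)]

x_0 = 1.5000, f(x_0) = 4.481689, coefficient = 1
x_1 = 1.7500, f(x_1) = 5.754603, coefficient = 2
x_2 = 2.0000, f(x_2) = 7.389056, coefficient = 2
x_3 = 2.2500, f(x_3) = 9.487736, coefficient = 2
x_4 = 2.5000, f(x_4) = 12.182494, coefficient = 2
x_5 = 2.7500, f(x_5) = 15.642632, coefficient = 2
x_6 = 3.0000, f(x_6) = 20.085537, coefficient = 1

I ≈ (0.250000/2) × 125.480267 = 15.685033
Exact value: 15.603848
Error: 0.081186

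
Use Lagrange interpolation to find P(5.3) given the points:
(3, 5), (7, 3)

Lagrange interpolation formula:
P(x) = Σ yᵢ × Lᵢ(x)
where Lᵢ(x) = Π_{j≠i} (x - xⱼ)/(xᵢ - xⱼ)

L_0(5.3) = (5.3 - 7)/(3 - 7) = 0.425000
L_1(5.3) = (5.3 - 3)/(7 - 3) = 0.575000

P(5.3) = 5×L_0(5.3) + 3×L_1(5.3)
P(5.3) = 3.850000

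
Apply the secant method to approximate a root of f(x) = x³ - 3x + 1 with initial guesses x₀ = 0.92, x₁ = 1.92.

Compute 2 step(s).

f(x) = x³ - 3x + 1
x₀ = 0.92, x₁ = 1.92

Secant formula: x_{n+1} = x_n - f(x_n)(x_n - x_{n-1})/(f(x_n) - f(x_{n-1}))

Iteration 1:
  f(0.920000) = -0.981312
  f(1.920000) = 2.317888
  x_2 = 1.920000 - 2.317888×(1.920000 - 0.920000)/(2.317888 - (-0.981312))
       = 1.217439
Iteration 2:
  f(1.920000) = 2.317888
  f(1.217439) = -0.847880
  x_3 = 1.217439 - (-0.847880)×(1.217439 - 1.920000)/(-0.847880 - 2.317888)
       = 1.405604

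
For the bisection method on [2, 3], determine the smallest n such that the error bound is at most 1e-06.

We need (b-a)/2^n ≤ 1e-06
(3 - 2)/2^n ≤ 1e-06
1/2^n ≤ 1e-06
2^n ≥ 1000000
n ≥ log₂(1000000) = 19.93
n ≥ 20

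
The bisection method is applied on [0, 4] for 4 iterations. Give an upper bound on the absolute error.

Bisection error bound: |error| ≤ (b-a)/2^n
|error| ≤ (4 - 0)/2^4 = 4/2^4
|error| ≤ 0.2500000000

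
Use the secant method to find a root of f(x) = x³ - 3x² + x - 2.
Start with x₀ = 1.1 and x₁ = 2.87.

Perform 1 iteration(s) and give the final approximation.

f(x) = x³ - 3x² + x - 2
x₀ = 1.1, x₁ = 2.87

Secant formula: x_{n+1} = x_n - f(x_n)(x_n - x_{n-1})/(f(x_n) - f(x_{n-1}))

Iteration 1:
  f(1.100000) = -3.199000
  f(2.870000) = -0.200797
  x_2 = 2.870000 - (-0.200797)×(2.870000 - 1.100000)/(-0.200797 - (-3.199000))
       = 2.988541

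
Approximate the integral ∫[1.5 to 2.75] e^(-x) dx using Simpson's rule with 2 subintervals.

f(x) = e^(-x)
a = 1.5, b = 2.75, n = 2
h = (b - a)/n = 0.625000

Simpson's rule: (h/3)[f(x₀) + 4f(x₁) + 2f(x₂) + ... + f(xₙ)]

x_0 = 1.5000, f(x_0) = 0.223130, coefficient = 1
x_1 = 2.1250, f(x_1) = 0.119433, coefficient = 4
x_2 = 2.7500, f(x_2) = 0.063928, coefficient = 1

I ≈ (0.625000/3) × 0.764790 = 0.159331
Exact value: 0.159202
Error: 0.000129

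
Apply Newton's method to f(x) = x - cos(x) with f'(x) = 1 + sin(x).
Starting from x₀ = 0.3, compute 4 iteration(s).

f(x) = x - cos(x)
f'(x) = 1 + sin(x)
x₀ = 0.3

Newton-Raphson formula: x_{n+1} = x_n - f(x_n)/f'(x_n)

Iteration 1:
  f(0.300000) = -0.655336
  f'(0.300000) = 1.295520
  x_1 = 0.300000 - (-0.655336)/1.295520 = 0.805848
Iteration 2:
  f(0.805848) = 0.113349
  f'(0.805848) = 1.721418
  x_2 = 0.805848 - 0.113349/1.721418 = 0.740002
Iteration 3:
  f(0.740002) = 0.001535
  f'(0.740002) = 1.674289
  x_3 = 0.740002 - 0.001535/1.674289 = 0.739085
Iteration 4:
  f(0.739085) = 0.000000
  f'(0.739085) = 1.673612
  x_4 = 0.739085 - 0.000000/1.673612 = 0.739085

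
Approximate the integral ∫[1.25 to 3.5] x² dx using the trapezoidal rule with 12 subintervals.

f(x) = x²
a = 1.25, b = 3.5, n = 12
h = (b - a)/n = 0.187500

Trapezoidal rule: (h/2)[f(x₀) + 2f(x₁) + 2f(x₂) + ... + f(xₙ)]

x_0 = 1.2500, f(x_0) = 1.562500, coefficient = 1
x_1 = 1.4375, f(x_1) = 2.066406, coefficient = 2
x_2 = 1.6250, f(x_2) = 2.640625, coefficient = 2
x_3 = 1.8125, f(x_3) = 3.285156, coefficient = 2
x_4 = 2.0000, f(x_4) = 4.000000, coefficient = 2
x_5 = 2.1875, f(x_5) = 4.785156, coefficient = 2
x_6 = 2.3750, f(x_6) = 5.640625, coefficient = 2
x_7 = 2.5625, f(x_7) = 6.566406, coefficient = 2
x_8 = 2.7500, f(x_8) = 7.562500, coefficient = 2
x_9 = 2.9375, f(x_9) = 8.628906, coefficient = 2
x_10 = 3.1250, f(x_10) = 9.765625, coefficient = 2
x_11 = 3.3125, f(x_11) = 10.972656, coefficient = 2
x_12 = 3.5000, f(x_12) = 12.250000, coefficient = 1

I ≈ (0.187500/2) × 145.640625 = 13.653809
Exact value: 13.640625
Error: 0.013184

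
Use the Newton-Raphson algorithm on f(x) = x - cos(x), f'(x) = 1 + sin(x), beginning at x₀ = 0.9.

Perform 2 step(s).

f(x) = x - cos(x)
f'(x) = 1 + sin(x)
x₀ = 0.9

Newton-Raphson formula: x_{n+1} = x_n - f(x_n)/f'(x_n)

Iteration 1:
  f(0.900000) = 0.278390
  f'(0.900000) = 1.783327
  x_1 = 0.900000 - 0.278390/1.783327 = 0.743893
Iteration 2:
  f(0.743893) = 0.008055
  f'(0.743893) = 1.677158
  x_2 = 0.743893 - 0.008055/1.677158 = 0.739090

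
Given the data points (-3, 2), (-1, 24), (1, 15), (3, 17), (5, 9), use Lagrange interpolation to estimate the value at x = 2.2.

Lagrange interpolation formula:
P(x) = Σ yᵢ × Lᵢ(x)
where Lᵢ(x) = Π_{j≠i} (x - xⱼ)/(xᵢ - xⱼ)

L_0(2.2) = (2.2 - (-1))/(-3 - (-1)) × (2.2 - 1)/(-3 - 1) × (2.2 - 3)/(-3 - 3) × (2.2 - 5)/(-3 - 5) = 0.022400
L_1(2.2) = (2.2 - (-3))/(-1 - (-3)) × (2.2 - 1)/(-1 - 1) × (2.2 - 3)/(-1 - 3) × (2.2 - 5)/(-1 - 5) = -0.145600
L_2(2.2) = (2.2 - (-3))/(1 - (-3)) × (2.2 - (-1))/(1 - (-1)) × (2.2 - 3)/(1 - 3) × (2.2 - 5)/(1 - 5) = 0.582400
L_3(2.2) = (2.2 - (-3))/(3 - (-3)) × (2.2 - (-1))/(3 - (-1)) × (2.2 - 1)/(3 - 1) × (2.2 - 5)/(3 - 5) = 0.582400
L_4(2.2) = (2.2 - (-3))/(5 - (-3)) × (2.2 - (-1))/(5 - (-1)) × (2.2 - 1)/(5 - 1) × (2.2 - 3)/(5 - 3) = -0.041600

P(2.2) = 2×L_0(2.2) + 24×L_1(2.2) + 15×L_2(2.2) + 17×L_3(2.2) + 9×L_4(2.2)
P(2.2) = 14.812800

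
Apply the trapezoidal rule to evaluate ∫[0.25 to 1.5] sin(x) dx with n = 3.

f(x) = sin(x)
a = 0.25, b = 1.5, n = 3
h = (b - a)/n = 0.416667

Trapezoidal rule: (h/2)[f(x₀) + 2f(x₁) + 2f(x₂) + ... + f(xₙ)]

x_0 = 0.2500, f(x_0) = 0.247404, coefficient = 1
x_1 = 0.6667, f(x_1) = 0.618370, coefficient = 2
x_2 = 1.0833, f(x_2) = 0.883524, coefficient = 2
x_3 = 1.5000, f(x_3) = 0.997495, coefficient = 1

I ≈ (0.416667/2) × 4.248687 = 0.885143
Exact value: 0.898175
Error: 0.013032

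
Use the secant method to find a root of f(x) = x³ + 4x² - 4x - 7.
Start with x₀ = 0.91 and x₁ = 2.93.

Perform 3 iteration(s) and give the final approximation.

f(x) = x³ + 4x² - 4x - 7
x₀ = 0.91, x₁ = 2.93

Secant formula: x_{n+1} = x_n - f(x_n)(x_n - x_{n-1})/(f(x_n) - f(x_{n-1}))

Iteration 1:
  f(0.910000) = -6.574029
  f(2.930000) = 40.773357
  x_2 = 2.930000 - 40.773357×(2.930000 - 0.910000)/(40.773357 - (-6.574029))
       = 1.190470
Iteration 2:
  f(2.930000) = 40.773357
  f(1.190470) = -4.405845
  x_3 = 1.190470 - (-4.405845)×(1.190470 - 2.930000)/(-4.405845 - 40.773357)
       = 1.360108
Iteration 3:
  f(1.190470) = -4.405845
  f(1.360108) = -2.524800
  x_4 = 1.360108 - (-2.524800)×(1.360108 - 1.190470)/(-2.524800 - (-4.405845))
       = 1.587802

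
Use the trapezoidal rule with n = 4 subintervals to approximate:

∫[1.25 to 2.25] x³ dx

f(x) = x³
a = 1.25, b = 2.25, n = 4
h = (b - a)/n = 0.250000

Trapezoidal rule: (h/2)[f(x₀) + 2f(x₁) + 2f(x₂) + ... + f(xₙ)]

x_0 = 1.2500, f(x_0) = 1.953125, coefficient = 1
x_1 = 1.5000, f(x_1) = 3.375000, coefficient = 2
x_2 = 1.7500, f(x_2) = 5.359375, coefficient = 2
x_3 = 2.0000, f(x_3) = 8.000000, coefficient = 2
x_4 = 2.2500, f(x_4) = 11.390625, coefficient = 1

I ≈ (0.250000/2) × 46.812500 = 5.851562
Exact value: 5.796875
Error: 0.054688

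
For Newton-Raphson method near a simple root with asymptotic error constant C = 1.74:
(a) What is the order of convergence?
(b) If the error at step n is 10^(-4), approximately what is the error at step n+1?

(a) Newton-Raphson has quadratic (order 2) convergence near simple roots.
    This means |e_{n+1}| ≈ C|e_n|².

(b) With |e_n| = 10^(-4) and C = 1.74:
    |e_{n+1}| ≈ 1.74 × (10^(-4))² = 1.74 × 10^(-8)

(a) 2 (quadratic); (b) |e_{n+1}| ≈ 1.740e-08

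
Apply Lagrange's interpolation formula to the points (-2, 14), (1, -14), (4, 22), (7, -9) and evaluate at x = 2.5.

Lagrange interpolation formula:
P(x) = Σ yᵢ × Lᵢ(x)
where Lᵢ(x) = Π_{j≠i} (x - xⱼ)/(xᵢ - xⱼ)

L_0(2.5) = (2.5 - 1)/(-2 - 1) × (2.5 - 4)/(-2 - 4) × (2.5 - 7)/(-2 - 7) = -0.062500
L_1(2.5) = (2.5 - (-2))/(1 - (-2)) × (2.5 - 4)/(1 - 4) × (2.5 - 7)/(1 - 7) = 0.562500
L_2(2.5) = (2.5 - (-2))/(4 - (-2)) × (2.5 - 1)/(4 - 1) × (2.5 - 7)/(4 - 7) = 0.562500
L_3(2.5) = (2.5 - (-2))/(7 - (-2)) × (2.5 - 1)/(7 - 1) × (2.5 - 4)/(7 - 4) = -0.062500

P(2.5) = 14×L_0(2.5) + (-14)×L_1(2.5) + 22×L_2(2.5) + (-9)×L_3(2.5)
P(2.5) = 4.187500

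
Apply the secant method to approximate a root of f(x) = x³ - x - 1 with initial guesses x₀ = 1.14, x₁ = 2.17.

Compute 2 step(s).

f(x) = x³ - x - 1
x₀ = 1.14, x₁ = 2.17

Secant formula: x_{n+1} = x_n - f(x_n)(x_n - x_{n-1})/(f(x_n) - f(x_{n-1}))

Iteration 1:
  f(1.140000) = -0.658456
  f(2.170000) = 7.048313
  x_2 = 2.170000 - 7.048313×(2.170000 - 1.140000)/(7.048313 - (-0.658456))
       = 1.228002
Iteration 2:
  f(2.170000) = 7.048313
  f(1.228002) = -0.376189
  x_3 = 1.228002 - (-0.376189)×(1.228002 - 2.170000)/(-0.376189 - 7.048313)
       = 1.275732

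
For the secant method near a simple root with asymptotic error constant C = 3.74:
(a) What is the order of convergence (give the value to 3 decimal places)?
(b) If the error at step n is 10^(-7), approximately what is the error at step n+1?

(a) Secant method has superlinear convergence with order φ = (1+√5)/2 ≈ 1.618.
    This means |e_{n+1}| ≈ C|e_n|^1.618.

(b) With |e_n| = 10^(-7) and C = 3.74:
    |e_{n+1}| ≈ 3.74 × (10^(-7))^1.618 = 3.74 × 10^(-11.33)

(a) ≈ 1.618 (golden ratio); (b) |e_{n+1}| ≈ 1.765e-11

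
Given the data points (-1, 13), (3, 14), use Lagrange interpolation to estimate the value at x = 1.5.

Lagrange interpolation formula:
P(x) = Σ yᵢ × Lᵢ(x)
where Lᵢ(x) = Π_{j≠i} (x - xⱼ)/(xᵢ - xⱼ)

L_0(1.5) = (1.5 - 3)/(-1 - 3) = 0.375000
L_1(1.5) = (1.5 - (-1))/(3 - (-1)) = 0.625000

P(1.5) = 13×L_0(1.5) + 14×L_1(1.5)
P(1.5) = 13.625000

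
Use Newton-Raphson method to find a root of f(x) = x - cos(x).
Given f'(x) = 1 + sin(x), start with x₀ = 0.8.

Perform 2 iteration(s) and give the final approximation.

f(x) = x - cos(x)
f'(x) = 1 + sin(x)
x₀ = 0.8

Newton-Raphson formula: x_{n+1} = x_n - f(x_n)/f'(x_n)

Iteration 1:
  f(0.800000) = 0.103293
  f'(0.800000) = 1.717356
  x_1 = 0.800000 - 0.103293/1.717356 = 0.739853
Iteration 2:
  f(0.739853) = 0.001286
  f'(0.739853) = 1.674180
  x_2 = 0.739853 - 0.001286/1.674180 = 0.739085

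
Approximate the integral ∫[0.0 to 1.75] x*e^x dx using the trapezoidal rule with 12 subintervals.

f(x) = x*e^x
a = 0.0, b = 1.75, n = 12
h = (b - a)/n = 0.145833

Trapezoidal rule: (h/2)[f(x₀) + 2f(x₁) + 2f(x₂) + ... + f(xₙ)]

x_0 = 0.0000, f(x_0) = 0.000000, coefficient = 1
x_1 = 0.1458, f(x_1) = 0.168730, coefficient = 2
x_2 = 0.2917, f(x_2) = 0.390442, coefficient = 2
x_3 = 0.4375, f(x_3) = 0.677613, coefficient = 2
x_4 = 0.5833, f(x_4) = 1.045334, coefficient = 2
x_5 = 0.7292, f(x_5) = 1.511819, coefficient = 2
x_6 = 0.8750, f(x_6) = 2.099016, coefficient = 2
x_7 = 1.0208, f(x_7) = 2.833330, coefficient = 2
x_8 = 1.1667, f(x_8) = 3.746482, coefficient = 2
x_9 = 1.3125, f(x_9) = 4.876529, coefficient = 2
x_10 = 1.4583, f(x_10) = 6.269067, coefficient = 2
x_11 = 1.6042, f(x_11) = 7.978665, coefficient = 2
x_12 = 1.7500, f(x_12) = 10.070555, coefficient = 1

I ≈ (0.145833/2) × 73.264609 = 5.342211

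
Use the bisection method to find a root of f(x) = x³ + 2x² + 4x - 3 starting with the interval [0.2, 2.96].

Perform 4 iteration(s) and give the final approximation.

f(x) = x³ + 2x² + 4x - 3
Initial interval: [0.2, 2.96]

Iteration 1:
  c_1 = (0.200000 + 2.960000)/2 = 1.580000
  f(c_1) = f(1.580000) = 12.257112
  f(a) × f(c) < 0, new interval: [0.200000, 1.580000]
Iteration 2:
  c_2 = (0.200000 + 1.580000)/2 = 0.890000
  f(c_2) = f(0.890000) = 2.849169
  f(a) × f(c) < 0, new interval: [0.200000, 0.890000]
Iteration 3:
  c_3 = (0.200000 + 0.890000)/2 = 0.545000
  f(c_3) = f(0.545000) = -0.064071
  f(a) × f(c) ≥ 0, new interval: [0.545000, 0.890000]
Iteration 4:
  c_4 = (0.545000 + 0.890000)/2 = 0.717500
  f(c_4) = f(0.717500) = 1.268986
  f(a) × f(c) < 0, new interval: [0.545000, 0.717500]

After 4 iteration(s), the approximation is c_4 = 0.717500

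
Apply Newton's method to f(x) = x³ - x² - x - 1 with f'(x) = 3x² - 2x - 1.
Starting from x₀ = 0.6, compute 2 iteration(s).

f(x) = x³ - x² - x - 1
f'(x) = 3x² - 2x - 1
x₀ = 0.6

Newton-Raphson formula: x_{n+1} = x_n - f(x_n)/f'(x_n)

Iteration 1:
  f(0.600000) = -1.744000
  f'(0.600000) = -1.120000
  x_1 = 0.600000 - (-1.744000)/(-1.120000) = -0.957143
Iteration 2:
  f(-0.957143) = -1.835840
  f'(-0.957143) = 3.662653
  x_2 = -0.957143 - (-1.835840)/3.662653 = -0.455911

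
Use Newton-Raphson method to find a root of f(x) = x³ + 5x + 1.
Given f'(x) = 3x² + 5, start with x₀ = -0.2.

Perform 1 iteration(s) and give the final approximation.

f(x) = x³ + 5x + 1
f'(x) = 3x² + 5
x₀ = -0.2

Newton-Raphson formula: x_{n+1} = x_n - f(x_n)/f'(x_n)

Iteration 1:
  f(-0.200000) = -0.008000
  f'(-0.200000) = 5.120000
  x_1 = -0.200000 - (-0.008000)/5.120000 = -0.198438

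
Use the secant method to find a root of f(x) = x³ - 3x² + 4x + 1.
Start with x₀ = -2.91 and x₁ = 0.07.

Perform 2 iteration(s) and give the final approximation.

f(x) = x³ - 3x² + 4x + 1
x₀ = -2.91, x₁ = 0.07

Secant formula: x_{n+1} = x_n - f(x_n)(x_n - x_{n-1})/(f(x_n) - f(x_{n-1}))

Iteration 1:
  f(-2.910000) = -60.686471
  f(0.070000) = 1.265643
  x_2 = 0.070000 - 1.265643×(0.070000 - (-2.910000))/(1.265643 - (-60.686471))
       = 0.009120
Iteration 2:
  f(0.070000) = 1.265643
  f(0.009120) = 1.036233
  x_3 = 0.009120 - 1.036233×(0.009120 - 0.070000)/(1.036233 - 1.265643)
       = -0.265869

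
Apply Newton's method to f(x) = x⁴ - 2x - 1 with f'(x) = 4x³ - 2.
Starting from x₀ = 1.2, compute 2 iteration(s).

f(x) = x⁴ - 2x - 1
f'(x) = 4x³ - 2
x₀ = 1.2

Newton-Raphson formula: x_{n+1} = x_n - f(x_n)/f'(x_n)

Iteration 1:
  f(1.200000) = -1.326400
  f'(1.200000) = 4.912000
  x_1 = 1.200000 - (-1.326400)/4.912000 = 1.470033
Iteration 2:
  f(1.470033) = 0.729838
  f'(1.470033) = 10.706937
  x_2 = 1.470033 - 0.729838/10.706937 = 1.401868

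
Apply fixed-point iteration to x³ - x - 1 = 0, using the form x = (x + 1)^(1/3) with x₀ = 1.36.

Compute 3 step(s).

Equation: x³ - x - 1 = 0
Fixed-point form: x = (x + 1)^(1/3)
x₀ = 1.36

x_1 = g(1.360000) = 1.331386
x_2 = g(1.331386) = 1.325983
x_3 = g(1.325983) = 1.324958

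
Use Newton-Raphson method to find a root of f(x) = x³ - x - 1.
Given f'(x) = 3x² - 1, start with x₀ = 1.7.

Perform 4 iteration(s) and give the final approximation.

f(x) = x³ - x - 1
f'(x) = 3x² - 1
x₀ = 1.7

Newton-Raphson formula: x_{n+1} = x_n - f(x_n)/f'(x_n)

Iteration 1:
  f(1.700000) = 2.213000
  f'(1.700000) = 7.670000
  x_1 = 1.700000 - 2.213000/7.670000 = 1.411473
Iteration 2:
  f(1.411473) = 0.400544
  f'(1.411473) = 4.976770
  x_2 = 1.411473 - 0.400544/4.976770 = 1.330991
Iteration 3:
  f(1.330991) = 0.026907
  f'(1.330991) = 4.314608
  x_3 = 1.330991 - 0.026907/4.314608 = 1.324754
Iteration 4:
  f(1.324754) = 0.000155
  f'(1.324754) = 4.264922
  x_4 = 1.324754 - 0.000155/4.264922 = 1.324718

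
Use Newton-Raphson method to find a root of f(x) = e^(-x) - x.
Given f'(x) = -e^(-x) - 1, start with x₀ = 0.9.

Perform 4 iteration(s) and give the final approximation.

f(x) = e^(-x) - x
f'(x) = -e^(-x) - 1
x₀ = 0.9

Newton-Raphson formula: x_{n+1} = x_n - f(x_n)/f'(x_n)

Iteration 1:
  f(0.900000) = -0.493430
  f'(0.900000) = -1.406570
  x_1 = 0.900000 - (-0.493430)/(-1.406570) = 0.549196
Iteration 2:
  f(0.549196) = 0.028218
  f'(0.549196) = -1.577414
  x_2 = 0.549196 - 0.028218/(-1.577414) = 0.567085
Iteration 3:
  f(0.567085) = 0.000092
  f'(0.567085) = -1.567177
  x_3 = 0.567085 - 0.000092/(-1.567177) = 0.567143
Iteration 4:
  f(0.567143) = 0.000000
  f'(0.567143) = -1.567143
  x_4 = 0.567143 - 0.000000/(-1.567143) = 0.567143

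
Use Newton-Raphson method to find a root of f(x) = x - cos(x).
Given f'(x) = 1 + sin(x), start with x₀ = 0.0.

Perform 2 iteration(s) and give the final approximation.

f(x) = x - cos(x)
f'(x) = 1 + sin(x)
x₀ = 0.0

Newton-Raphson formula: x_{n+1} = x_n - f(x_n)/f'(x_n)

Iteration 1:
  f(0.000000) = -1.000000
  f'(0.000000) = 1.000000
  x_1 = 0.000000 - (-1.000000)/1.000000 = 1.000000
Iteration 2:
  f(1.000000) = 0.459698
  f'(1.000000) = 1.841471
  x_2 = 1.000000 - 0.459698/1.841471 = 0.750364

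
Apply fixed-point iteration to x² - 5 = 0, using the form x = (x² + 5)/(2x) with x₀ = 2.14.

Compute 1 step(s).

Equation: x² - 5 = 0
Fixed-point form: x = (x² + 5)/(2x)
x₀ = 2.14

x_1 = g(2.140000) = 2.238224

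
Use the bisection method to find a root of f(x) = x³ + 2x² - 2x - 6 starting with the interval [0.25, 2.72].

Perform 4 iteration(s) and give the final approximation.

f(x) = x³ + 2x² - 2x - 6
Initial interval: [0.25, 2.72]

Iteration 1:
  c_1 = (0.250000 + 2.720000)/2 = 1.485000
  f(c_1) = f(1.485000) = -1.284791
  f(a) × f(c) ≥ 0, new interval: [1.485000, 2.720000]
Iteration 2:
  c_2 = (1.485000 + 2.720000)/2 = 2.102500
  f(c_2) = f(2.102500) = 7.930127
  f(a) × f(c) < 0, new interval: [1.485000, 2.102500]
Iteration 3:
  c_3 = (1.485000 + 2.102500)/2 = 1.793750
  f(c_3) = f(1.793750) = 2.619039
  f(a) × f(c) < 0, new interval: [1.485000, 1.793750]
Iteration 4:
  c_4 = (1.485000 + 1.793750)/2 = 1.639375
  f(c_4) = f(1.639375) = 0.502254
  f(a) × f(c) < 0, new interval: [1.485000, 1.639375]

After 4 iteration(s), the approximation is c_4 = 1.639375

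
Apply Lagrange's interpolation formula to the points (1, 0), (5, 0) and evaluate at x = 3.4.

Lagrange interpolation formula:
P(x) = Σ yᵢ × Lᵢ(x)
where Lᵢ(x) = Π_{j≠i} (x - xⱼ)/(xᵢ - xⱼ)

L_0(3.4) = (3.4 - 5)/(1 - 5) = 0.400000
L_1(3.4) = (3.4 - 1)/(5 - 1) = 0.600000

P(3.4) = 0×L_0(3.4) + 0×L_1(3.4)
P(3.4) = 0.000000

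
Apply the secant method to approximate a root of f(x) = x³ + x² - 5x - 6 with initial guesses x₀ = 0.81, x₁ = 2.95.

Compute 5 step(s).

f(x) = x³ + x² - 5x - 6
x₀ = 0.81, x₁ = 2.95

Secant formula: x_{n+1} = x_n - f(x_n)(x_n - x_{n-1})/(f(x_n) - f(x_{n-1}))

Iteration 1:
  f(0.810000) = -8.862459
  f(2.950000) = 13.624875
  x_2 = 2.950000 - 13.624875×(2.950000 - 0.810000)/(13.624875 - (-8.862459))
       = 1.653393
Iteration 2:
  f(2.950000) = 13.624875
  f(1.653393) = -7.013362
  x_3 = 1.653393 - (-7.013362)×(1.653393 - 2.950000)/(-7.013362 - 13.624875)
       = 2.094011
Iteration 3:
  f(1.653393) = -7.013362
  f(2.094011) = -2.903184
  x_4 = 2.094011 - (-2.903184)×(2.094011 - 1.653393)/(-2.903184 - (-7.013362))
       = 2.405237
Iteration 4:
  f(2.094011) = -2.903184
  f(2.405237) = 1.673670
  x_5 = 2.405237 - 1.673670×(2.405237 - 2.094011)/(1.673670 - (-2.903184))
       = 2.291427
Iteration 5:
  f(2.405237) = 1.673670
  f(2.291427) = -0.175040
  x_6 = 2.291427 - (-0.175040)×(2.291427 - 2.405237)/(-0.175040 - 1.673670)
       = 2.302203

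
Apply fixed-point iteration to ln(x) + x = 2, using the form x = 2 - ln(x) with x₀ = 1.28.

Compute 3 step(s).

Equation: ln(x) + x = 2
Fixed-point form: x = 2 - ln(x)
x₀ = 1.28

x_1 = g(1.280000) = 1.753140
x_2 = g(1.753140) = 1.438592
x_3 = g(1.438592) = 1.636335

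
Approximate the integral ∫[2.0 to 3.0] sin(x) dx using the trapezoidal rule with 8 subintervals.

f(x) = sin(x)
a = 2.0, b = 3.0, n = 8
h = (b - a)/n = 0.125000

Trapezoidal rule: (h/2)[f(x₀) + 2f(x₁) + 2f(x₂) + ... + f(xₙ)]

x_0 = 2.0000, f(x_0) = 0.909297, coefficient = 1
x_1 = 2.1250, f(x_1) = 0.850320, coefficient = 2
x_2 = 2.2500, f(x_2) = 0.778073, coefficient = 2
x_3 = 2.3750, f(x_3) = 0.693685, coefficient = 2
x_4 = 2.5000, f(x_4) = 0.598472, coefficient = 2
x_5 = 2.6250, f(x_5) = 0.493920, coefficient = 2
x_6 = 2.7500, f(x_6) = 0.381661, coefficient = 2
x_7 = 2.8750, f(x_7) = 0.263446, coefficient = 2
x_8 = 3.0000, f(x_8) = 0.141120, coefficient = 1

I ≈ (0.125000/2) × 9.169572 = 0.573098
Exact value: 0.573846
Error: 0.000747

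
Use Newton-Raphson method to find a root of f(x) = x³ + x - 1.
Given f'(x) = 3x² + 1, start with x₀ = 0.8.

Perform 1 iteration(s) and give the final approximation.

f(x) = x³ + x - 1
f'(x) = 3x² + 1
x₀ = 0.8

Newton-Raphson formula: x_{n+1} = x_n - f(x_n)/f'(x_n)

Iteration 1:
  f(0.800000) = 0.312000
  f'(0.800000) = 2.920000
  x_1 = 0.800000 - 0.312000/2.920000 = 0.693151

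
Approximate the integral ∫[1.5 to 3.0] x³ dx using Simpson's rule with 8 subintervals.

f(x) = x³
a = 1.5, b = 3.0, n = 8
h = (b - a)/n = 0.187500

Simpson's rule: (h/3)[f(x₀) + 4f(x₁) + 2f(x₂) + ... + f(xₙ)]

x_0 = 1.5000, f(x_0) = 3.375000, coefficient = 1
x_1 = 1.6875, f(x_1) = 4.805420, coefficient = 4
x_2 = 1.8750, f(x_2) = 6.591797, coefficient = 2
x_3 = 2.0625, f(x_3) = 8.773682, coefficient = 4
x_4 = 2.2500, f(x_4) = 11.390625, coefficient = 2
x_5 = 2.4375, f(x_5) = 14.482178, coefficient = 4
x_6 = 2.6250, f(x_6) = 18.087891, coefficient = 2
x_7 = 2.8125, f(x_7) = 22.247314, coefficient = 4
x_8 = 3.0000, f(x_8) = 27.000000, coefficient = 1

I ≈ (0.187500/3) × 303.750000 = 18.984375
Exact value: 18.984375
Error: 0.000000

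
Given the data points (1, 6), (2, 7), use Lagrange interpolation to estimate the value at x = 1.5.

Lagrange interpolation formula:
P(x) = Σ yᵢ × Lᵢ(x)
where Lᵢ(x) = Π_{j≠i} (x - xⱼ)/(xᵢ - xⱼ)

L_0(1.5) = (1.5 - 2)/(1 - 2) = 0.500000
L_1(1.5) = (1.5 - 1)/(2 - 1) = 0.500000

P(1.5) = 6×L_0(1.5) + 7×L_1(1.5)
P(1.5) = 6.500000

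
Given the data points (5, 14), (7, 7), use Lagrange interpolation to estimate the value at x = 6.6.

Lagrange interpolation formula:
P(x) = Σ yᵢ × Lᵢ(x)
where Lᵢ(x) = Π_{j≠i} (x - xⱼ)/(xᵢ - xⱼ)

L_0(6.6) = (6.6 - 7)/(5 - 7) = 0.200000
L_1(6.6) = (6.6 - 5)/(7 - 5) = 0.800000

P(6.6) = 14×L_0(6.6) + 7×L_1(6.6)
P(6.6) = 8.400000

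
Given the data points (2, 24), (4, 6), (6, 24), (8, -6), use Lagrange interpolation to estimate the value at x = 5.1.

Lagrange interpolation formula:
P(x) = Σ yᵢ × Lᵢ(x)
where Lᵢ(x) = Π_{j≠i} (x - xⱼ)/(xᵢ - xⱼ)

L_0(5.1) = (5.1 - 4)/(2 - 4) × (5.1 - 6)/(2 - 6) × (5.1 - 8)/(2 - 8) = -0.059813
L_1(5.1) = (5.1 - 2)/(4 - 2) × (5.1 - 6)/(4 - 6) × (5.1 - 8)/(4 - 8) = 0.505688
L_2(5.1) = (5.1 - 2)/(6 - 2) × (5.1 - 4)/(6 - 4) × (5.1 - 8)/(6 - 8) = 0.618062
L_3(5.1) = (5.1 - 2)/(8 - 2) × (5.1 - 4)/(8 - 4) × (5.1 - 6)/(8 - 6) = -0.063938

P(5.1) = 24×L_0(5.1) + 6×L_1(5.1) + 24×L_2(5.1) + (-6)×L_3(5.1)
P(5.1) = 16.815750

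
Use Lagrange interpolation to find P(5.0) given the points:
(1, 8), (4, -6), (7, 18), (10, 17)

Lagrange interpolation formula:
P(x) = Σ yᵢ × Lᵢ(x)
where Lᵢ(x) = Π_{j≠i} (x - xⱼ)/(xᵢ - xⱼ)

L_0(5.0) = (5.0 - 4)/(1 - 4) × (5.0 - 7)/(1 - 7) × (5.0 - 10)/(1 - 10) = -0.061728
L_1(5.0) = (5.0 - 1)/(4 - 1) × (5.0 - 7)/(4 - 7) × (5.0 - 10)/(4 - 10) = 0.740741
L_2(5.0) = (5.0 - 1)/(7 - 1) × (5.0 - 4)/(7 - 4) × (5.0 - 10)/(7 - 10) = 0.370370
L_3(5.0) = (5.0 - 1)/(10 - 1) × (5.0 - 4)/(10 - 4) × (5.0 - 7)/(10 - 7) = -0.049383

P(5.0) = 8×L_0(5.0) + (-6)×L_1(5.0) + 18×L_2(5.0) + 17×L_3(5.0)
P(5.0) = 0.888889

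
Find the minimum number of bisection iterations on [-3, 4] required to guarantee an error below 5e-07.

We need (b-a)/2^n ≤ 5e-07
(4 - (-3))/2^n ≤ 5e-07
7/2^n ≤ 5e-07
2^n ≥ 14000000
n ≥ log₂(14000000) = 23.74
n ≥ 24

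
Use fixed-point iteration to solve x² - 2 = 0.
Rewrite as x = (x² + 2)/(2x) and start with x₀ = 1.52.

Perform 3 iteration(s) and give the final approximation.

Equation: x² - 2 = 0
Fixed-point form: x = (x² + 2)/(2x)
x₀ = 1.52

x_1 = g(1.520000) = 1.417895
x_2 = g(1.417895) = 1.414218
x_3 = g(1.414218) = 1.414214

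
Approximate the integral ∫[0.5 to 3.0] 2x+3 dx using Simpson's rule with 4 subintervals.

f(x) = 2x+3
a = 0.5, b = 3.0, n = 4
h = (b - a)/n = 0.625000

Simpson's rule: (h/3)[f(x₀) + 4f(x₁) + 2f(x₂) + ... + f(xₙ)]

x_0 = 0.5000, f(x_0) = 4.000000, coefficient = 1
x_1 = 1.1250, f(x_1) = 5.250000, coefficient = 4
x_2 = 1.7500, f(x_2) = 6.500000, coefficient = 2
x_3 = 2.3750, f(x_3) = 7.750000, coefficient = 4
x_4 = 3.0000, f(x_4) = 9.000000, coefficient = 1

I ≈ (0.625000/3) × 78.000000 = 16.250000
Exact value: 16.250000
Error: 0.000000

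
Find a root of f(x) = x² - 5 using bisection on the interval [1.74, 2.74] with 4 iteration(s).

f(x) = x² - 5
Initial interval: [1.74, 2.74]

Iteration 1:
  c_1 = (1.740000 + 2.740000)/2 = 2.240000
  f(c_1) = f(2.240000) = 0.017600
  f(a) × f(c) < 0, new interval: [1.740000, 2.240000]
Iteration 2:
  c_2 = (1.740000 + 2.240000)/2 = 1.990000
  f(c_2) = f(1.990000) = -1.039900
  f(a) × f(c) ≥ 0, new interval: [1.990000, 2.240000]
Iteration 3:
  c_3 = (1.990000 + 2.240000)/2 = 2.115000
  f(c_3) = f(2.115000) = -0.526775
  f(a) × f(c) ≥ 0, new interval: [2.115000, 2.240000]
Iteration 4:
  c_4 = (2.115000 + 2.240000)/2 = 2.177500
  f(c_4) = f(2.177500) = -0.258494
  f(a) × f(c) ≥ 0, new interval: [2.177500, 2.240000]

After 4 iteration(s), the approximation is c_4 = 2.177500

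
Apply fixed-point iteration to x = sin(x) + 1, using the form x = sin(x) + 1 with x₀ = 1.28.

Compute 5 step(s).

Equation: x = sin(x) + 1
Fixed-point form: x = sin(x) + 1
x₀ = 1.28

x_1 = g(1.280000) = 1.958016
x_2 = g(1.958016) = 1.925963
x_3 = g(1.925963) = 1.937589
x_4 = g(1.937589) = 1.933482
x_5 = g(1.933482) = 1.934947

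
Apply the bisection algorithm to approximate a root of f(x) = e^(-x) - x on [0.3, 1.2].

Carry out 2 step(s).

f(x) = e^(-x) - x
Initial interval: [0.3, 1.2]

Iteration 1:
  c_1 = (0.300000 + 1.200000)/2 = 0.750000
  f(c_1) = f(0.750000) = -0.277633
  f(a) × f(c) < 0, new interval: [0.300000, 0.750000]
Iteration 2:
  c_2 = (0.300000 + 0.750000)/2 = 0.525000
  f(c_2) = f(0.525000) = 0.066555
  f(a) × f(c) ≥ 0, new interval: [0.525000, 0.750000]

After 2 iteration(s), the approximation is c_2 = 0.525000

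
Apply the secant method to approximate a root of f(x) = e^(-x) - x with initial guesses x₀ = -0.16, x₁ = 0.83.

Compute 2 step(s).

f(x) = e^(-x) - x
x₀ = -0.16, x₁ = 0.83

Secant formula: x_{n+1} = x_n - f(x_n)(x_n - x_{n-1})/(f(x_n) - f(x_{n-1}))

Iteration 1:
  f(-0.160000) = 1.333511
  f(0.830000) = -0.393951
  x_2 = 0.830000 - (-0.393951)×(0.830000 - (-0.160000))/(-0.393951 - 1.333511)
       = 0.604229
Iteration 2:
  f(0.830000) = -0.393951
  f(0.604229) = -0.057733
  x_3 = 0.604229 - (-0.057733)×(0.604229 - 0.830000)/(-0.057733 - (-0.393951))
       = 0.565461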